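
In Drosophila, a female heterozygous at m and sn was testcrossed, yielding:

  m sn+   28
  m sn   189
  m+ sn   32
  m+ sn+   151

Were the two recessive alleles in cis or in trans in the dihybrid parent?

cis

The two most frequent classes are m+ sn+ (151) and m sn (189); these are the parental (non-recombinant) types.
So the F1 carried m+ sn+ on one chromosome and m sn on the other — the recessive alleles are on the same chromosome (cis / coupling).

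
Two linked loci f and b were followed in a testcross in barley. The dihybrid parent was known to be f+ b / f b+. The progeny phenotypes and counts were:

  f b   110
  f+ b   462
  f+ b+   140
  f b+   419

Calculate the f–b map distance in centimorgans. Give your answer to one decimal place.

22.1 centimorgans

The recombinant classes are f+ b+ and f b: 140 + 110 = 250.
Recombination frequency = 250/1131 = 0.2210 ≈ 22.1%, i.e. 22.1 centimorgans.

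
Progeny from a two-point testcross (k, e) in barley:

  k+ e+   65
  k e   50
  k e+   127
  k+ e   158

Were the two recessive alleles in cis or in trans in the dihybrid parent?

The two most frequent classes are k+ e (158) and k e+ (127); these are the parental (non-recombinant) types.
So the F1 carried k+ e on one chromosome and k e+ on the other — the recessive alleles are on opposite chromosomes (trans / repulsion).

trans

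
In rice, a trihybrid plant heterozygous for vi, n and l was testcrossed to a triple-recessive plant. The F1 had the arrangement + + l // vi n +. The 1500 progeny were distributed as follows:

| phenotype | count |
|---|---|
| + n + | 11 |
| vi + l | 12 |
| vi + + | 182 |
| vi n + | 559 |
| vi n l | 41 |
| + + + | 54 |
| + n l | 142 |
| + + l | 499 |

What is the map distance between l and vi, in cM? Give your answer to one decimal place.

The two rarest classes, vi + l and + n +, are the double crossovers. Comparing them with the parentals, only the vi allele has switched, so vi is the middle locus and the order is l – vi – n.
Crossovers in the l–vi interval produce the single-crossover classes + + + and vi n l (54 + 41 = 95) plus the double crossovers (23).
RF(l–vi) = (95 + 23) / 1500 = 118/1500 = 0.0787 → 7.9 cM.

7.9 cM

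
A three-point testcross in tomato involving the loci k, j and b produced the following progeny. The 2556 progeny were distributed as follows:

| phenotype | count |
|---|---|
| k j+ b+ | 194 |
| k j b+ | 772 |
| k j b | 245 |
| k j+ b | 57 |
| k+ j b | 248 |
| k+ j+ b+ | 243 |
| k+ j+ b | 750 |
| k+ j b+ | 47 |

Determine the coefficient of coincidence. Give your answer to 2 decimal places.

0.82

The two most frequent reciprocal classes, k+ j+ b and k j b+, are the parental types, so the F1 was k+ j+ b / k j b+.
The two rarest classes, k j+ b and k+ j b+, are the double crossovers. Comparing them with the parentals, only the k allele has switched, so k is the middle locus and the order is j – k – b.
j–k: (442 + 104)/2556 = 0.2136; k–b: (488 + 104)/2556 = 0.2316.
Expected DCO frequency = 0.2136 × 0.2316 ≈ 0.04947; observed = 104/2556 ≈ 0.04069.
Coefficient of coincidence = 0.04069/0.04947 ≈ 0.82.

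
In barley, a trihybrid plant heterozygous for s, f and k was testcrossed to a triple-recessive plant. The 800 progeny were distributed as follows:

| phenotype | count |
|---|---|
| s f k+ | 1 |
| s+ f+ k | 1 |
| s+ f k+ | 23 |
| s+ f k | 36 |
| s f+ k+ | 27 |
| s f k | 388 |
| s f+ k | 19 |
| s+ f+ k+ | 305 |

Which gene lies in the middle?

The two most frequent reciprocal classes, s+ f+ k+ and s f k, are the parental types, so the F1 was s+ f+ k+ / s f k.
The two rarest classes, s+ f+ k and s f k+, are the double crossovers. Comparing them with the parentals, only the k allele has switched, so k is the middle locus and the order is f – k – s.

k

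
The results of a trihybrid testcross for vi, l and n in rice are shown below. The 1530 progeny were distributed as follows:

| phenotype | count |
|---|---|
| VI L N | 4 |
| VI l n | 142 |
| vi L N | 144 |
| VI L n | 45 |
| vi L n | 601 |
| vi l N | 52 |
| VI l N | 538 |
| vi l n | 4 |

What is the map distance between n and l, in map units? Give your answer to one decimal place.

The two most frequent reciprocal classes, VI l N and vi L n, are the parental types, so the F1 was VI l N / vi L n.
The two rarest classes, VI L N and vi l n, are the double crossovers. Comparing them with the parentals, only the l allele has switched, so l is the middle locus and the order is vi – l – n.
Crossovers in the l–n interval produce the single-crossover classes VI l n and vi L N (142 + 144 = 286) plus the double crossovers (8).
RF(l–n) = (286 + 8) / 1530 = 294/1530 = 0.1922 → 19.2 map units.

19.2 map units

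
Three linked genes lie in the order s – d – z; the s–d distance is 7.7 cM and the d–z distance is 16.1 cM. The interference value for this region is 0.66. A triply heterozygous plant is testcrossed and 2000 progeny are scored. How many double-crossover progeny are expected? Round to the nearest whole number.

8

Map distances give recombination frequencies of 0.077 and 0.161 for the two intervals.
With interference 0.66 (so coincidence = 0.34), expected double-crossover frequency = 0.077 × 0.161 × 0.34 = 0.00421.
Expected number = 0.00421 × 2000 = 8.43 ≈ 8.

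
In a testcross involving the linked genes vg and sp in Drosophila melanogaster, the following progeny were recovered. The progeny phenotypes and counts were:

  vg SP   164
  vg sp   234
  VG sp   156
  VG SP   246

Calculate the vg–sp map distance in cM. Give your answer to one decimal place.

40.0 cM

The two most frequent classes, VG SP (246) and vg sp (234), are the parental types, so the F1 was VG SP / vg sp.
The recombinant classes are VG sp and vg SP: 156 + 164 = 320.
Recombination frequency = 320/800 = 0.4000 ≈ 40.0%, i.e. 40.0 cM.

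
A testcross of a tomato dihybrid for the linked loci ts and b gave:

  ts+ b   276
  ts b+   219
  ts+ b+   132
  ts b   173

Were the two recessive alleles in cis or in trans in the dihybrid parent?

trans

The two most frequent classes are ts+ b (276) and ts b+ (219); these are the parental (non-recombinant) types.
So the F1 carried ts+ b on one chromosome and ts b+ on the other — the recessive alleles are on opposite chromosomes (trans / repulsion).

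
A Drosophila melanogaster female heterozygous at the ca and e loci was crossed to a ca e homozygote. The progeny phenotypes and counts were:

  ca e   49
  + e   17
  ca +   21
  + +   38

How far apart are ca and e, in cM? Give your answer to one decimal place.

30.4 cM

The two most frequent classes, + + (38) and ca e (49), are the parental types, so the F1 was + + / ca e.
The recombinant classes are + e and ca +: 17 + 21 = 38.
Recombination frequency = 38/125 = 0.3040 ≈ 30.4%, i.e. 30.4 cM.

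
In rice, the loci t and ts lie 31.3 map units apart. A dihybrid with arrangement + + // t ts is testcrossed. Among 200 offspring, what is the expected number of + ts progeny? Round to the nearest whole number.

31

A map distance of 31.3 map units corresponds to a recombination frequency of 0.313.
The F1 is + + / t ts, so + ts is a recombinant gamete class with expected frequency r/2 = 0.313/2 = 0.1565.
Expected number = 0.1565 × 200 = 31.30 ≈ 31.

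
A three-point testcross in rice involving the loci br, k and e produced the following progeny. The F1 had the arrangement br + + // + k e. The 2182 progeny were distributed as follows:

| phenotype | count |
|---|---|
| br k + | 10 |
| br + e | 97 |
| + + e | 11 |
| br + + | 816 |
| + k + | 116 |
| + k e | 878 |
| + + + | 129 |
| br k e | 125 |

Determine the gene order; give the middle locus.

The two rarest classes, br k + and + + e, are the double crossovers. Comparing them with the parentals, only the k allele has switched, so k is the middle locus and the order is br – k – e.

k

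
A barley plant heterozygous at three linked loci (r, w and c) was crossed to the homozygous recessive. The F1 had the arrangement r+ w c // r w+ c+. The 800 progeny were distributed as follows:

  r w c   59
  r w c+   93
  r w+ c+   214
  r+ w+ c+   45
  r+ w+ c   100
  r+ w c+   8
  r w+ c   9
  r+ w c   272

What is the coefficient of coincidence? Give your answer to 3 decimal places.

The two rarest classes, r+ w c+ and r w+ c, are the double crossovers. Comparing them with the parentals, only the c allele has switched, so c is the middle locus and the order is w – c – r.
w–c: (193 + 17)/800 = 0.2625; c–r: (104 + 17)/800 = 0.1512.
Expected DCO frequency = 0.2625 × 0.1512 ≈ 0.03969; observed = 17/800 ≈ 0.02125.
Coefficient of coincidence = 0.02125/0.03969 ≈ 0.535.

0.535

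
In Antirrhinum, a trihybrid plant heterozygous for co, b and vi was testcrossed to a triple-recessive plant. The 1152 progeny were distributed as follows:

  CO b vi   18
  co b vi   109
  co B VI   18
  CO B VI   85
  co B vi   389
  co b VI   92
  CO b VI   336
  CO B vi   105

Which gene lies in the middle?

vi

The two most frequent reciprocal classes, CO b VI and co B vi, are the parental types, so the F1 was CO b VI / co B vi.
The two rarest classes, CO b vi and co B VI, are the double crossovers. Comparing them with the parentals, only the vi allele has switched, so vi is the middle locus and the order is b – vi – co.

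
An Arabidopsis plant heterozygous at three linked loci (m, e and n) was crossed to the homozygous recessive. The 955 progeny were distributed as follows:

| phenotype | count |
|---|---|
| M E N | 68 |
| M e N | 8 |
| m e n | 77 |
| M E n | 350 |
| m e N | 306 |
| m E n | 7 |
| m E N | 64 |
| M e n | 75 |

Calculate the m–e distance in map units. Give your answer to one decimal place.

The two most frequent reciprocal classes, M E n and m e N, are the parental types, so the F1 was M E n / m e N.
The two rarest classes, m E n and M e N, are the double crossovers. Comparing them with the parentals, only the m allele has switched, so m is the middle locus and the order is n – m – e.
Crossovers in the m–e interval produce the single-crossover classes M e n and m E N (75 + 64 = 139) plus the double crossovers (15).
RF(m–e) = (139 + 15) / 955 = 154/955 = 0.1613 → 16.1 map units.

16.1 map units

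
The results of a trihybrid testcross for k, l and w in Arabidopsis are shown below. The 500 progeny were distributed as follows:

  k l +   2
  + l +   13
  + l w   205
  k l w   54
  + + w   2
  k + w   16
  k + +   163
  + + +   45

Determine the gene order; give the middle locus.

The two most frequent reciprocal classes, k + + and + l w, are the parental types, so the F1 was k + + / + l w.
The two rarest classes, k l + and + + w, are the double crossovers. Comparing them with the parentals, only the l allele has switched, so l is the middle locus and the order is w – l – k.

l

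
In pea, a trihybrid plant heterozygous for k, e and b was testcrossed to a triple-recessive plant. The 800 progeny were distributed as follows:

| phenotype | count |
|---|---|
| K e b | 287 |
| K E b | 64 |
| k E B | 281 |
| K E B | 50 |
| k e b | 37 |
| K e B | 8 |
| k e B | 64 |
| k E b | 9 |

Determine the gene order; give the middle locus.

b

The two most frequent reciprocal classes, k E B and K e b, are the parental types, so the F1 was k E B / K e b.
The two rarest classes, k E b and K e B, are the double crossovers. Comparing them with the parentals, only the b allele has switched, so b is the middle locus and the order is k – b – e.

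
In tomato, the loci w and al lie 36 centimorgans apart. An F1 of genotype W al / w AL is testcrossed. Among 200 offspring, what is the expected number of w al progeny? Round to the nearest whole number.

A map distance of 36 centimorgans corresponds to a recombination frequency of 0.360.
The F1 is W al / w AL, so w al is a recombinant gamete class with expected frequency r/2 = 0.360/2 = 0.1800.
Expected number = 0.1800 × 200 = 36.00 ≈ 36.

36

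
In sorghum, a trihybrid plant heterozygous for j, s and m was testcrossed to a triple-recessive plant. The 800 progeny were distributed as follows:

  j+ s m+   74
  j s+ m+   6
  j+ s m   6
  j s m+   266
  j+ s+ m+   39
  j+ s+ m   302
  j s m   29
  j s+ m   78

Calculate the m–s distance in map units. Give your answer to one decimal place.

The two most frequent reciprocal classes, j s m+ and j+ s+ m, are the parental types, so the F1 was j s m+ / j+ s+ m.
The two rarest classes, j s+ m+ and j+ s m, are the double crossovers. Comparing them with the parentals, only the s allele has switched, so s is the middle locus and the order is j – s – m.
Crossovers in the s–m interval produce the single-crossover classes j s m and j+ s+ m+ (29 + 39 = 68) plus the double crossovers (12).
RF(s–m) = (68 + 12) / 800 = 80/800 = 0.1000 → 10.0 map units.

10.0 map units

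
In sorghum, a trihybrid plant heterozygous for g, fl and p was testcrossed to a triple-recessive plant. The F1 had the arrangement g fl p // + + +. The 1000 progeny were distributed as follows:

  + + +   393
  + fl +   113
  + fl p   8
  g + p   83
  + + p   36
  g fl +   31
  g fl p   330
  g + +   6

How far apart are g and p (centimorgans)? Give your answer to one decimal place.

The two rarest classes, + fl p and g + +, are the double crossovers. Comparing them with the parentals, only the g allele has switched, so g is the middle locus and the order is fl – g – p.
Crossovers in the g–p interval produce the single-crossover classes g fl + and + + p (31 + 36 = 67) plus the double crossovers (14).
RF(g–p) = (67 + 14) / 1000 = 81/1000 = 0.0810 → 8.1 centimorgans.

8.1 centimorgans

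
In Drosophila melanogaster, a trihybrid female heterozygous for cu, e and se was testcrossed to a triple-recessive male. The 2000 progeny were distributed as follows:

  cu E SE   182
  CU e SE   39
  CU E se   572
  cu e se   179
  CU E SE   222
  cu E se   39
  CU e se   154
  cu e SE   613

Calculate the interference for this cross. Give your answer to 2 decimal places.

0.21

The two most frequent reciprocal classes, CU E se and cu e SE, are the parental types, so the F1 was CU E se / cu e SE.
The two rarest classes, cu E se and CU e SE, are the double crossovers. Comparing them with the parentals, only the cu allele has switched, so cu is the middle locus and the order is se – cu – e.
se–cu: (401 + 78)/2000 = 0.2395; cu–e: (336 + 78)/2000 = 0.2070.
Expected DCO frequency = 0.2395 × 0.2070 ≈ 0.04958; observed = 78/2000 ≈ 0.03900.
Coefficient of coincidence = 0.03900/0.04958 ≈ 0.79; interference = 1 − 0.79 = 0.21.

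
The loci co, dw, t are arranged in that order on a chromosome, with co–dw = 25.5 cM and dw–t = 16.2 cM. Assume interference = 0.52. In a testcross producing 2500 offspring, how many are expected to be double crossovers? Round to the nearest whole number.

Map distances give recombination frequencies of 0.255 and 0.162 for the two intervals.
With interference 0.52 (so coincidence = 0.48), expected double-crossover frequency = 0.255 × 0.162 × 0.48 = 0.01983.
Expected number = 0.01983 × 2500 = 49.57 ≈ 50.

50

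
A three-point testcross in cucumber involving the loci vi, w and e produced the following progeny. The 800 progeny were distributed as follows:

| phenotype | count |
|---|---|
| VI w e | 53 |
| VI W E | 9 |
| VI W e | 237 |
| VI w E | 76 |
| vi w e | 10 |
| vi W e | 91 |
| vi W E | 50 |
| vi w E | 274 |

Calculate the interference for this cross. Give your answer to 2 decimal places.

The two most frequent reciprocal classes, vi w E and VI W e, are the parental types, so the F1 was vi w E / VI W e.
The two rarest classes, vi w e and VI W E, are the double crossovers. Comparing them with the parentals, only the e allele has switched, so e is the middle locus and the order is vi – e – w.
vi–e: (167 + 19)/800 = 0.2325; e–w: (103 + 19)/800 = 0.1525.
Expected DCO frequency = 0.2325 × 0.1525 ≈ 0.03546; observed = 19/800 ≈ 0.02375.
Coefficient of coincidence = 0.02375/0.03546 ≈ 0.67; interference = 1 − 0.67 = 0.33.

0.33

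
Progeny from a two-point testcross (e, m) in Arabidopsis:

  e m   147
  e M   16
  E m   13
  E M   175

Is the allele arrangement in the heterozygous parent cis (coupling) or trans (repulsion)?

The two most frequent classes are E M (175) and e m (147); these are the parental (non-recombinant) types.
So the F1 carried E M on one chromosome and e m on the other — the recessive alleles are on the same chromosome (cis / coupling).

cis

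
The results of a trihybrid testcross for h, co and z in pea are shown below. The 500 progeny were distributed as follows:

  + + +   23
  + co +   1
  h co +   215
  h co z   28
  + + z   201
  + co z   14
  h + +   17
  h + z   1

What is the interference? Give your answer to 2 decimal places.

0.43

The two most frequent reciprocal classes, + + z and h co +, are the parental types, so the F1 was + + z / h co +.
The two rarest classes, h + z and + co +, are the double crossovers. Comparing them with the parentals, only the h allele has switched, so h is the middle locus and the order is z – h – co.
z–h: (51 + 2)/500 = 0.1060; h–co: (31 + 2)/500 = 0.0660.
Expected DCO frequency = 0.1060 × 0.0660 ≈ 0.00700; observed = 2/500 ≈ 0.00400.
Coefficient of coincidence = 0.00400/0.00700 ≈ 0.57; interference = 1 − 0.57 = 0.43.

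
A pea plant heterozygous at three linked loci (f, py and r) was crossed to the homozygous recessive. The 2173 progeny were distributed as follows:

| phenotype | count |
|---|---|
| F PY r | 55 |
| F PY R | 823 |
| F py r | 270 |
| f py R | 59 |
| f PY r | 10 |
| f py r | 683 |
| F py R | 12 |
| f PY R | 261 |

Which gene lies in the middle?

The two most frequent reciprocal classes, f py r and F PY R, are the parental types, so the F1 was f py r / F PY R.
The two rarest classes, f PY r and F py R, are the double crossovers. Comparing them with the parentals, only the py allele has switched, so py is the middle locus and the order is r – py – f.

py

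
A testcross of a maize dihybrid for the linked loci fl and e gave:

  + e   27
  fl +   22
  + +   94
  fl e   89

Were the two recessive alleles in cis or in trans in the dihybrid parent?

cis

The two most frequent classes are + + (94) and fl e (89); these are the parental (non-recombinant) types.
So the F1 carried + + on one chromosome and fl e on the other — the recessive alleles are on the same chromosome (cis / coupling).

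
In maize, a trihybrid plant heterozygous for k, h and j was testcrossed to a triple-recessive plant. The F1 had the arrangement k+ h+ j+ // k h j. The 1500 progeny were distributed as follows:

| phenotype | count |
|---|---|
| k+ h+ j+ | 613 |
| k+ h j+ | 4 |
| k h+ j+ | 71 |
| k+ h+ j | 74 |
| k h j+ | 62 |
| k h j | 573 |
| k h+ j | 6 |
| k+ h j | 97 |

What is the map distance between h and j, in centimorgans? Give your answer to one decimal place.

The two rarest classes, k+ h j+ and k h+ j, are the double crossovers. Comparing them with the parentals, only the h allele has switched, so h is the middle locus and the order is k – h – j.
Crossovers in the h–j interval produce the single-crossover classes k+ h+ j and k h j+ (74 + 62 = 136) plus the double crossovers (10).
RF(h–j) = (136 + 10) / 1500 = 146/1500 = 0.0973 → 9.7 centimorgans.

9.7 centimorgans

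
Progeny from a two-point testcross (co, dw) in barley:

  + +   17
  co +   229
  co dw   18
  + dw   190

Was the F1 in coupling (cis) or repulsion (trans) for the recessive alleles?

The two most frequent classes are + dw (190) and co + (229); these are the parental (non-recombinant) types.
So the F1 carried + dw on one chromosome and co + on the other — the recessive alleles are on opposite chromosomes (trans / repulsion).

trans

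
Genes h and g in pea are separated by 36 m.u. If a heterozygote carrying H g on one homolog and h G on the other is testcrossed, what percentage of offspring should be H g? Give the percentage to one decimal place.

A map distance of 36 m.u. corresponds to a recombination frequency of 0.360.
The F1 is H g / h G, so H g is a parental gamete class with expected frequency (1 − r)/2 = 0.640/2 = 0.3200.
That is 0.3200 = 32.0% of the progeny.

32.0%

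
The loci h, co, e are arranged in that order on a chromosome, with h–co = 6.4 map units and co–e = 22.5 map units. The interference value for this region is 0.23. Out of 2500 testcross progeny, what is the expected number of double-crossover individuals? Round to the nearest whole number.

Map distances give recombination frequencies of 0.064 and 0.225 for the two intervals.
With interference 0.23 (so coincidence = 0.77), expected double-crossover frequency = 0.064 × 0.225 × 0.77 = 0.01109.
Expected number = 0.01109 × 2500 = 27.72 ≈ 28.

28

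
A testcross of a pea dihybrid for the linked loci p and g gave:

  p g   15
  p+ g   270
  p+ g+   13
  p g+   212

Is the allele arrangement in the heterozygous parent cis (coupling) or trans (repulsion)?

The two most frequent classes are p+ g (270) and p g+ (212); these are the parental (non-recombinant) types.
So the F1 carried p+ g on one chromosome and p g+ on the other — the recessive alleles are on opposite chromosomes (trans / repulsion).

trans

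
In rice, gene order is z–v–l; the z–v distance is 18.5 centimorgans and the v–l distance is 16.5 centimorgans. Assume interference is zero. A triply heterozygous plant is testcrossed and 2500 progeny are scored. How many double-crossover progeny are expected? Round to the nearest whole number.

76

Map distances give recombination frequencies of 0.185 and 0.165 for the two intervals.
With no interference, expected double-crossover frequency = 0.185 × 0.165 = 0.03053.
Expected number = 0.03053 × 2500 = 76.31 ≈ 76.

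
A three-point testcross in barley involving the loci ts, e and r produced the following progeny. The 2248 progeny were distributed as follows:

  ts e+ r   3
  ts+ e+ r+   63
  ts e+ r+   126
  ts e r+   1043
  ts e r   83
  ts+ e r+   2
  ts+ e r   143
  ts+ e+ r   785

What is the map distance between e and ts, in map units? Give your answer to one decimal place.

12.2 map units

The two most frequent reciprocal classes, ts e r+ and ts+ e+ r, are the parental types, so the F1 was ts e r+ / ts+ e+ r.
The two rarest classes, ts+ e r+ and ts e+ r, are the double crossovers. Comparing them with the parentals, only the ts allele has switched, so ts is the middle locus and the order is e – ts – r.
Crossovers in the e–ts interval produce the single-crossover classes ts e+ r+ and ts+ e r (126 + 143 = 269) plus the double crossovers (5).
RF(e–ts) = (269 + 5) / 2248 = 274/2248 = 0.1219 → 12.2 map units.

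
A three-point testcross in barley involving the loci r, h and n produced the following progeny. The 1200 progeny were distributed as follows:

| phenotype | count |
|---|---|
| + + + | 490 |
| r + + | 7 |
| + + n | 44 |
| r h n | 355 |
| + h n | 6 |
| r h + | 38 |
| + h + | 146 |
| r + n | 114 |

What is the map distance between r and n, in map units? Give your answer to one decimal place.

7.9 map units

The two most frequent reciprocal classes, + + + and r h n, are the parental types, so the F1 was + + + / r h n.
The two rarest classes, r + + and + h n, are the double crossovers. Comparing them with the parentals, only the r allele has switched, so r is the middle locus and the order is h – r – n.
Crossovers in the r–n interval produce the single-crossover classes + + n and r h + (44 + 38 = 82) plus the double crossovers (13).
RF(r–n) = (82 + 13) / 1200 = 95/1200 = 0.0792 → 7.9 map units.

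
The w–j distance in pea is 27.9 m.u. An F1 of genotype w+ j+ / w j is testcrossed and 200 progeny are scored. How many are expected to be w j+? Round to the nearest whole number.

A map distance of 27.9 m.u. corresponds to a recombination frequency of 0.279.
The F1 is w+ j+ / w j, so w j+ is a recombinant gamete class with expected frequency r/2 = 0.279/2 = 0.1395.
Expected number = 0.1395 × 200 = 27.90 ≈ 28.

28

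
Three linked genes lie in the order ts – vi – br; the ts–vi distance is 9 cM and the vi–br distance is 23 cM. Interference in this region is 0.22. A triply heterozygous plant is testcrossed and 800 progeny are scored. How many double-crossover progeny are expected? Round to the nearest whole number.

Map distances give recombination frequencies of 0.090 and 0.230 for the two intervals.
With interference 0.22 (so coincidence = 0.78), expected double-crossover frequency = 0.090 × 0.230 × 0.78 = 0.01615.
Expected number = 0.01615 × 800 = 12.92 ≈ 13.

13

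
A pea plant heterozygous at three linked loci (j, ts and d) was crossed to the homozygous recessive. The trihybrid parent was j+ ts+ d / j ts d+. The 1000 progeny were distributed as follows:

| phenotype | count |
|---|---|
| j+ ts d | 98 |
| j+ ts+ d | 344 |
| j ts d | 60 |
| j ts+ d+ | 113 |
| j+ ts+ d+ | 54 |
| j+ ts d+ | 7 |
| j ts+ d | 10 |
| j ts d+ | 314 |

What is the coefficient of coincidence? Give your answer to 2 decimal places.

0.57

The two rarest classes, j ts+ d and j+ ts d+, are the double crossovers. Comparing them with the parentals, only the j allele has switched, so j is the middle locus and the order is ts – j – d.
ts–j: (211 + 17)/1000 = 0.2280; j–d: (114 + 17)/1000 = 0.1310.
Expected DCO frequency = 0.2280 × 0.1310 ≈ 0.02987; observed = 17/1000 ≈ 0.01700.
Coefficient of coincidence = 0.01700/0.02987 ≈ 0.57.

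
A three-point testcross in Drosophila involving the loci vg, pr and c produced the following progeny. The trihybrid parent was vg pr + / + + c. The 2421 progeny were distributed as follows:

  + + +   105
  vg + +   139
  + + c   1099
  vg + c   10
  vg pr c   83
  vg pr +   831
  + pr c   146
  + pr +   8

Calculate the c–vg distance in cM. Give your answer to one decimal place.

8.5 cM

The two rarest classes, + pr + and vg + c, are the double crossovers. Comparing them with the parentals, only the vg allele has switched, so vg is the middle locus and the order is c – vg – pr.
Crossovers in the c–vg interval produce the single-crossover classes vg pr c and + + + (83 + 105 = 188) plus the double crossovers (18).
RF(c–vg) = (188 + 18) / 2421 = 206/2421 = 0.0851 → 8.5 cM.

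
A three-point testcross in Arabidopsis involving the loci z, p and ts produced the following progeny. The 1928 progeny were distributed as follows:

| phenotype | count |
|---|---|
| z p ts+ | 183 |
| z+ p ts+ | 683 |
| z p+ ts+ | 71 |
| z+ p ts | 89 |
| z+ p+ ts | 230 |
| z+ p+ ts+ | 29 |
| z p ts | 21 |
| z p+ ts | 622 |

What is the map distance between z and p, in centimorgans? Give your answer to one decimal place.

24.0 centimorgans

The two most frequent reciprocal classes, z p+ ts and z+ p ts+, are the parental types, so the F1 was z p+ ts / z+ p ts+.
The two rarest classes, z p ts and z+ p+ ts+, are the double crossovers. Comparing them with the parentals, only the p allele has switched, so p is the middle locus and the order is ts – p – z.
Crossovers in the p–z interval produce the single-crossover classes z+ p+ ts and z p ts+ (230 + 183 = 413) plus the double crossovers (50).
RF(p–z) = (413 + 50) / 1928 = 463/1928 = 0.2401 → 24.0 centimorgans.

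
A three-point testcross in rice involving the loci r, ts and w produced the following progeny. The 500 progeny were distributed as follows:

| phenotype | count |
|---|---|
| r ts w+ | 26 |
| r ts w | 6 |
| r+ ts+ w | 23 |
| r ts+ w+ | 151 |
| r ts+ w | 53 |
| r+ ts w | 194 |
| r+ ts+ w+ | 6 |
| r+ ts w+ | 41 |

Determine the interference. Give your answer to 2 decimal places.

0.07

The two most frequent reciprocal classes, r ts+ w+ and r+ ts w, are the parental types, so the F1 was r ts+ w+ / r+ ts w.
The two rarest classes, r+ ts+ w+ and r ts w, are the double crossovers. Comparing them with the parentals, only the r allele has switched, so r is the middle locus and the order is w – r – ts.
w–r: (94 + 12)/500 = 0.2120; r–ts: (49 + 12)/500 = 0.1220.
Expected DCO frequency = 0.2120 × 0.1220 ≈ 0.02586; observed = 12/500 ≈ 0.02400.
Coefficient of coincidence = 0.02400/0.02586 ≈ 0.93; interference = 1 − 0.93 = 0.07.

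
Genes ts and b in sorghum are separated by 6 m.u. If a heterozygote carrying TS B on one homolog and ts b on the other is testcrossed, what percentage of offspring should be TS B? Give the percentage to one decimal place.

47.0%

A map distance of 6 m.u. corresponds to a recombination frequency of 0.060.
The F1 is TS B / ts b, so TS B is a parental gamete class with expected frequency (1 − r)/2 = 0.940/2 = 0.4700.
That is 0.4700 = 47.0% of the progeny.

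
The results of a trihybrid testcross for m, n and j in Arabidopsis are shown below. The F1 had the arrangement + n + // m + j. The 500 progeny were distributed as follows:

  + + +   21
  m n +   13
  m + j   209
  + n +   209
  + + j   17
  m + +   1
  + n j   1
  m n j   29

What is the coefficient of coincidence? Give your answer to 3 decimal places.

The two rarest classes, + n j and m + +, are the double crossovers. Comparing them with the parentals, only the j allele has switched, so j is the middle locus and the order is n – j – m.
n–j: (50 + 2)/500 = 0.1040; j–m: (30 + 2)/500 = 0.0640.
Expected DCO frequency = 0.1040 × 0.0640 ≈ 0.00666; observed = 2/500 ≈ 0.00400.
Coefficient of coincidence = 0.00400/0.00666 ≈ 0.601.

0.601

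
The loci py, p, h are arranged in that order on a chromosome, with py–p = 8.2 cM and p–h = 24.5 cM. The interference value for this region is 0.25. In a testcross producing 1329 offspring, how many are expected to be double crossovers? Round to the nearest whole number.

20

Map distances give recombination frequencies of 0.082 and 0.245 for the two intervals.
With interference 0.25 (so coincidence = 0.75), expected double-crossover frequency = 0.082 × 0.245 × 0.75 = 0.01507.
Expected number = 0.01507 × 1329 = 20.02 ≈ 20.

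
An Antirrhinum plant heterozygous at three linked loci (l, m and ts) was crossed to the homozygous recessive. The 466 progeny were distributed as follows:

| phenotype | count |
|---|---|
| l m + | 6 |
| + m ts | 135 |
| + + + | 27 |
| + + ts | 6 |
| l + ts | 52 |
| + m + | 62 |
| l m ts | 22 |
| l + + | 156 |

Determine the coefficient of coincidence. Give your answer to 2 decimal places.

The two most frequent reciprocal classes, l + + and + m ts, are the parental types, so the F1 was l + + / + m ts.
The two rarest classes, l m + and + + ts, are the double crossovers. Comparing them with the parentals, only the m allele has switched, so m is the middle locus and the order is l – m – ts.
l–m: (49 + 12)/466 = 0.1309; m–ts: (114 + 12)/466 = 0.2704.
Expected DCO frequency = 0.1309 × 0.2704 ≈ 0.03540; observed = 12/466 ≈ 0.02575.
Coefficient of coincidence = 0.02575/0.03540 ≈ 0.73.

0.73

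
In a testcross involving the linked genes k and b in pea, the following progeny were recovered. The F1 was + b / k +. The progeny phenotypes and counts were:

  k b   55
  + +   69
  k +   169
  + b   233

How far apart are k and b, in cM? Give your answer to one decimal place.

23.6 cM

The recombinant classes are + + and k b: 69 + 55 = 124.
Recombination frequency = 124/526 = 0.2357 ≈ 23.6%, i.e. 23.6 cM.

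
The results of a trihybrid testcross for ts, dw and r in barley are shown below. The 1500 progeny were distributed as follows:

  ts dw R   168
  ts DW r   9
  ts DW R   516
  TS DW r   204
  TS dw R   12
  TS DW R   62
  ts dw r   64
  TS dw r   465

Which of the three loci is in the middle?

r

The two most frequent reciprocal classes, ts DW R and TS dw r, are the parental types, so the F1 was ts DW R / TS dw r.
The two rarest classes, ts DW r and TS dw R, are the double crossovers. Comparing them with the parentals, only the r allele has switched, so r is the middle locus and the order is dw – r – ts.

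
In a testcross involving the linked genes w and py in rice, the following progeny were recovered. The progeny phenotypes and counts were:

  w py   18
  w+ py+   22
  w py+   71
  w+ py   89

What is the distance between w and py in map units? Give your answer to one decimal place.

20.0 map units

The two most frequent classes, w+ py (89) and w py+ (71), are the parental types, so the F1 was w+ py / w py+.
The recombinant classes are w+ py+ and w py: 22 + 18 = 40.
Recombination frequency = 40/200 = 0.2000 ≈ 20.0%, i.e. 20.0 map units.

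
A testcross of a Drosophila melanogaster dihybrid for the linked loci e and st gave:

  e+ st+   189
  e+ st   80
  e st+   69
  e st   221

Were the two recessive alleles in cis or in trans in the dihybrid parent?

cis

The two most frequent classes are e+ st+ (189) and e st (221); these are the parental (non-recombinant) types.
So the F1 carried e+ st+ on one chromosome and e st on the other — the recessive alleles are on the same chromosome (cis / coupling).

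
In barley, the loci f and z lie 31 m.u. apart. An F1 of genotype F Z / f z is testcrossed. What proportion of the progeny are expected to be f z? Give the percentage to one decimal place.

34.5%

A map distance of 31 m.u. corresponds to a recombination frequency of 0.310.
The F1 is F Z / f z, so f z is a parental gamete class with expected frequency (1 − r)/2 = 0.690/2 = 0.3450.
That is 0.3450 = 34.5% of the progeny.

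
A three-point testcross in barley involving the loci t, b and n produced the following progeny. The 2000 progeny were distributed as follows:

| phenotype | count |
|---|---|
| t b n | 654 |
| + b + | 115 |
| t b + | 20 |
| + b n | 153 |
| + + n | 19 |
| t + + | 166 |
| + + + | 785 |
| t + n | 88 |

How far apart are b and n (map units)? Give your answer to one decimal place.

The two most frequent reciprocal classes, t b n and + + +, are the parental types, so the F1 was t b n / + + +.
The two rarest classes, t b + and + + n, are the double crossovers. Comparing them with the parentals, only the n allele has switched, so n is the middle locus and the order is b – n – t.
Crossovers in the b–n interval produce the single-crossover classes t + n and + b + (88 + 115 = 203) plus the double crossovers (39).
RF(b–n) = (203 + 39) / 2000 = 242/2000 = 0.1210 → 12.1 map units.

12.1 map units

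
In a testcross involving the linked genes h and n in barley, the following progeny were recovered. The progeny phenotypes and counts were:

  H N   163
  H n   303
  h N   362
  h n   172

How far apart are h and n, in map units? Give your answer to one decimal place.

The two most frequent classes, H n (303) and h N (362), are the parental types, so the F1 was H n / h N.
The recombinant classes are H N and h n: 163 + 172 = 335.
Recombination frequency = 335/1000 = 0.3350 ≈ 33.5%, i.e. 33.5 map units.

33.5 map units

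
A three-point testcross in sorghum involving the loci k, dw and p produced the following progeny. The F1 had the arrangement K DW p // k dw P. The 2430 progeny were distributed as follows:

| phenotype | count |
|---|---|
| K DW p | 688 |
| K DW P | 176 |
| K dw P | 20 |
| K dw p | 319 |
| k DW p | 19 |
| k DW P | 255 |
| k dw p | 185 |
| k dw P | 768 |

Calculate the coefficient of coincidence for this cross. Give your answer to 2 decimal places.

0.39

The two rarest classes, k DW p and K dw P, are the double crossovers. Comparing them with the parentals, only the k allele has switched, so k is the middle locus and the order is dw – k – p.
dw–k: (574 + 39)/2430 = 0.2523; k–p: (361 + 39)/2430 = 0.1646.
Expected DCO frequency = 0.2523 × 0.1646 ≈ 0.04153; observed = 39/2430 ≈ 0.01605.
Coefficient of coincidence = 0.01605/0.04153 ≈ 0.39.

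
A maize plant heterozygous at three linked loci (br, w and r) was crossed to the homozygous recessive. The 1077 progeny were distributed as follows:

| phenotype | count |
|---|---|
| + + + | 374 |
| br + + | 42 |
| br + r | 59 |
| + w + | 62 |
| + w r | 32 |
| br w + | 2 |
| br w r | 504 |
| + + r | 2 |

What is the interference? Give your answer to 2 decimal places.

0.56

The two most frequent reciprocal classes, br w r and + + +, are the parental types, so the F1 was br w r / + + +.
The two rarest classes, br w + and + + r, are the double crossovers. Comparing them with the parentals, only the r allele has switched, so r is the middle locus and the order is br – r – w.
br–r: (74 + 4)/1077 = 0.0724; r–w: (121 + 4)/1077 = 0.1161.
Expected DCO frequency = 0.0724 × 0.1161 ≈ 0.00841; observed = 4/1077 ≈ 0.00371.
Coefficient of coincidence = 0.00371/0.00841 ≈ 0.44; interference = 1 − 0.44 = 0.56.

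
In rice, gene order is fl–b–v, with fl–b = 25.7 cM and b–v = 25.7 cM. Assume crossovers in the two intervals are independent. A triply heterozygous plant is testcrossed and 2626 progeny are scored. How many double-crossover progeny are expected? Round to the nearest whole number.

173

Map distances give recombination frequencies of 0.257 and 0.257 for the two intervals.
With no interference, expected double-crossover frequency = 0.257 × 0.257 = 0.06605.
Expected number = 0.06605 × 2626 = 173.44 ≈ 173.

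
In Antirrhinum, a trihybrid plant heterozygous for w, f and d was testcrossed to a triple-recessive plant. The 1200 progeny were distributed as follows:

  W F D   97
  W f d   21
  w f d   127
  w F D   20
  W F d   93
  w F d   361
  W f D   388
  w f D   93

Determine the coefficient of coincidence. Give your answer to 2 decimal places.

The two most frequent reciprocal classes, w F d and W f D, are the parental types, so the F1 was w F d / W f D.
The two rarest classes, w F D and W f d, are the double crossovers. Comparing them with the parentals, only the d allele has switched, so d is the middle locus and the order is f – d – w.
f–d: (224 + 41)/1200 = 0.2208; d–w: (186 + 41)/1200 = 0.1892.
Expected DCO frequency = 0.2208 × 0.1892 ≈ 0.04178; observed = 41/1200 ≈ 0.03417.
Coefficient of coincidence = 0.03417/0.04178 ≈ 0.82.

0.82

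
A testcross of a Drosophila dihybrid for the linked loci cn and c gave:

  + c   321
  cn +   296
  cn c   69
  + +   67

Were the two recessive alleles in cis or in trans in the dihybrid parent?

The two most frequent classes are + c (321) and cn + (296); these are the parental (non-recombinant) types.
So the F1 carried + c on one chromosome and cn + on the other — the recessive alleles are on opposite chromosomes (trans / repulsion).

trans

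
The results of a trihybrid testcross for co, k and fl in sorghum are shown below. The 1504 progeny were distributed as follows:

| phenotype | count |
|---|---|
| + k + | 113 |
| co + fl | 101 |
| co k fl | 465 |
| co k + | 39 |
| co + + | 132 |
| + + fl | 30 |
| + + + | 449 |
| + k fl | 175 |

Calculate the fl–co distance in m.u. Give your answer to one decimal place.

The two most frequent reciprocal classes, co k fl and + + +, are the parental types, so the F1 was co k fl / + + +.
The two rarest classes, co k + and + + fl, are the double crossovers. Comparing them with the parentals, only the fl allele has switched, so fl is the middle locus and the order is co – fl – k.
Crossovers in the co–fl interval produce the single-crossover classes + k fl and co + + (175 + 132 = 307) plus the double crossovers (69).
RF(co–fl) = (307 + 69) / 1504 = 376/1504 = 0.2500 → 25.0 m.u.

25.0 m.u.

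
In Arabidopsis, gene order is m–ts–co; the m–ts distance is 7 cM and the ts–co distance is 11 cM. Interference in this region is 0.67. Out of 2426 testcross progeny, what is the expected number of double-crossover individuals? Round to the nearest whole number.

6

Map distances give recombination frequencies of 0.070 and 0.110 for the two intervals.
With interference 0.67 (so coincidence = 0.33), expected double-crossover frequency = 0.070 × 0.110 × 0.33 = 0.00254.
Expected number = 0.00254 × 2426 = 6.16 ≈ 6.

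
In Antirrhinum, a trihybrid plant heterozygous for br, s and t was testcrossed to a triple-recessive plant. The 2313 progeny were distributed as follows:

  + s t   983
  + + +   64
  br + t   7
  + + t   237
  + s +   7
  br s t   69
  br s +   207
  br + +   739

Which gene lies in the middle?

The two most frequent reciprocal classes, + s t and br + +, are the parental types, so the F1 was + s t / br + +.
The two rarest classes, + s + and br + t, are the double crossovers. Comparing them with the parentals, only the t allele has switched, so t is the middle locus and the order is br – t – s.

t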